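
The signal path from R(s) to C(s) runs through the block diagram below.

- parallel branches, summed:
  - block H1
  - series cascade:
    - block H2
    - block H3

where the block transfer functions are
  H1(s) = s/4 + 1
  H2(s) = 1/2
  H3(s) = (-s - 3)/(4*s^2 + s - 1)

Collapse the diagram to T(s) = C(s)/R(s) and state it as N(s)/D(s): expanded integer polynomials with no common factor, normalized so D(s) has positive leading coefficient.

The answer is (4*s^3 + 17*s^2 + s - 10)/(16*s^2 + 4*s - 4).

Reasoning:
Step 1. reduce the series chain H2, H3; result (-s - 3)/(8*s^2 + 2*s - 2)
Step 2. reduce the parallel group H1, (H2*H3), which is the overall transfer function T(s) = C(s)/R(s) in lowest terms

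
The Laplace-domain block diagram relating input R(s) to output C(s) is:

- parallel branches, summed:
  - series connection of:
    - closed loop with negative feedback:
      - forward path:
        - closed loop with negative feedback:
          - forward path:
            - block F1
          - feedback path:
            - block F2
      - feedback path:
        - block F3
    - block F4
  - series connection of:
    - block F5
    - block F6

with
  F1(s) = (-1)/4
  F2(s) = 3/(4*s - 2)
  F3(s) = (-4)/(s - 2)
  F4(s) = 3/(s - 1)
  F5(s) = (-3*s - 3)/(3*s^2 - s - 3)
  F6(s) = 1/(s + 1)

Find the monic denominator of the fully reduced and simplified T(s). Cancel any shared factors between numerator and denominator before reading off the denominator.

Step 1: apply the feedback formula to F1, F2 = (2 - 4*s)/(16*s - 11)
Step 2: close the feedback loop around [F1/(1+F1*F2)], F3 = (-4*s^2 + 10*s - 4)/(16*s^2 - 27*s + 14)
Step 3: multiply [[F1/(1+F1*F2)]/(1+[F1/(1+F1*F2)]*F3)], F4 (series) = (-12*s^2 + 30*s - 12)/(16*s^3 - 43*s^2 + 41*s - 14)
Step 4: cascade F5, F6 = (-3)/(3*s^2 - s - 3)
Step 5: parallel reduction of ([[F1/(1+F1*F2)]/(1+[F1/(1+F1*F2)]*F3)]*F4), (F5*F6) = (-36*s^4 + 54*s^3 + 99*s^2 - 201*s + 78)/(48*s^5 - 145*s^4 + 118*s^3 + 46*s^2 - 109*s + 42)
Step 5 gives the fully reduced T(s), with no common factor left to cancel. The denominator's leading coefficient is 48, so divide each of its coefficients by 48 to get the monic form.

Final answer: s^5 - 145*s^4/48 + 59*s^3/24 + 23*s^2/24 - 109*s/48 + 7/8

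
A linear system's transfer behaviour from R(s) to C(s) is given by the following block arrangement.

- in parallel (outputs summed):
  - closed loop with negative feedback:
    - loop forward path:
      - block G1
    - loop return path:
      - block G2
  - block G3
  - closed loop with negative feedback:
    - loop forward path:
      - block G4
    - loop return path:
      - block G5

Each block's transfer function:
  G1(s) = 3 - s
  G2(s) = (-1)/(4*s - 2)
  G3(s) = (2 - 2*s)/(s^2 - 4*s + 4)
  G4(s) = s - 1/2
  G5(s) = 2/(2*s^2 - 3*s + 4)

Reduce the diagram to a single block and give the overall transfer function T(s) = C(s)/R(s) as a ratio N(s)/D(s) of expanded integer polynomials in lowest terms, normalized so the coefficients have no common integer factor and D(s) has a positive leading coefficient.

First reduce the diagram to T(s).

[1] collapse the loop (G1 forward, G2 return); result (-4*s^2 + 14*s - 6)/(5*s - 5)
[2] feedback reduction of G4, G5; result (4*s^3 - 8*s^2 + 11*s - 4)/(4*s^2 - 2*s + 6)
[3] add [G1/(1+G1*G2)], G3, [G4/(1+G4*G5)] (parallel), giving the overall T(s)

Answer: (4*s^6 - 12*s^5 - 21*s^4 + 61*s^3 - 164*s^2 + 288*s - 124)/(20*s^5 - 110*s^4 + 240*s^3 - 310*s^2 + 280*s - 120)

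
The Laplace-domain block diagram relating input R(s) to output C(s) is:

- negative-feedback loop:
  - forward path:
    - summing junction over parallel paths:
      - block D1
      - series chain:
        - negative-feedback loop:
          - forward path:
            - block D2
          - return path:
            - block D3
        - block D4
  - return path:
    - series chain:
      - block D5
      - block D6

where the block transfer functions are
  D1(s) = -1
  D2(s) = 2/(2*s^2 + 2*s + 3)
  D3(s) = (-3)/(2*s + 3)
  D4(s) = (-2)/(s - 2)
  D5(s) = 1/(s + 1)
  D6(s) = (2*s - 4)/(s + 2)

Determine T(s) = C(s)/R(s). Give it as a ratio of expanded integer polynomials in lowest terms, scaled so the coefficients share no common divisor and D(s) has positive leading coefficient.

Step 1: close the feedback loop around D2, D3; result (4*s + 6)/(4*s^3 + 10*s^2 + 12*s + 3)
Step 2: series reduction of [D2/(1+D2*D3)], D4; result (-8*s - 12)/(4*s^4 + 2*s^3 - 8*s^2 - 21*s - 6)
Step 3: reduce the parallel group D1, ([D2/(1+D2*D3)]*D4); result (-4*s^4 - 2*s^3 + 8*s^2 + 13*s - 6)/(4*s^4 + 2*s^3 - 8*s^2 - 21*s - 6)
Step 4: cascade D5, D6; result (2*s - 4)/(s^2 + 3*s + 2)
Step 5: reduce the feedback loop with forward (D1+([D2/(1+D2*D3)]*D4)) and return (D5*D6): this yields T(s), and no further normalization is needed

Final answer: (-4*s^6 - 14*s^5 - 6*s^4 + 33*s^3 + 49*s^2 + 8*s - 12)/(4*s^6 + 6*s^5 + 18*s^4 - 17*s^3 - 91*s^2 - 124*s + 12)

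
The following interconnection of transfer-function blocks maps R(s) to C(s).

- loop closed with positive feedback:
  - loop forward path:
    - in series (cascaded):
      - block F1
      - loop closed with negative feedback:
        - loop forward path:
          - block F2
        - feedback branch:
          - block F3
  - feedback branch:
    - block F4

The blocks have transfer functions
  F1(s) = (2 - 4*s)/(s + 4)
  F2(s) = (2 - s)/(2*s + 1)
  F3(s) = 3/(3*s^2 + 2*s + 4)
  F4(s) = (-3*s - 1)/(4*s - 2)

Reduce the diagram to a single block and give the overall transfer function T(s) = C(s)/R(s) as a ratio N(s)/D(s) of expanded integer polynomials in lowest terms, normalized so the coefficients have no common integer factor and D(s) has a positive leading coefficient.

Step 1: reduce the feedback loop with forward F2 and return F3: (-3*s^3 + 4*s^2 + 8)/(6*s^3 + 7*s^2 + 7*s + 10)
Step 2: combine F1, [F2/(1+F2*F3)] in series: (12*s^4 - 22*s^3 + 8*s^2 - 32*s + 16)/(6*s^4 + 31*s^3 + 35*s^2 + 38*s + 40)
Step 3: collapse the loop ((F1*[F2/(1+F2*F3)]) forward, F4 return): this yields T(s), and no further normalization is needed

Final answer: (12*s^4 - 22*s^3 + 8*s^2 - 32*s + 16)/(15*s^4 + 22*s^3 + 31*s^2 + 14*s + 32)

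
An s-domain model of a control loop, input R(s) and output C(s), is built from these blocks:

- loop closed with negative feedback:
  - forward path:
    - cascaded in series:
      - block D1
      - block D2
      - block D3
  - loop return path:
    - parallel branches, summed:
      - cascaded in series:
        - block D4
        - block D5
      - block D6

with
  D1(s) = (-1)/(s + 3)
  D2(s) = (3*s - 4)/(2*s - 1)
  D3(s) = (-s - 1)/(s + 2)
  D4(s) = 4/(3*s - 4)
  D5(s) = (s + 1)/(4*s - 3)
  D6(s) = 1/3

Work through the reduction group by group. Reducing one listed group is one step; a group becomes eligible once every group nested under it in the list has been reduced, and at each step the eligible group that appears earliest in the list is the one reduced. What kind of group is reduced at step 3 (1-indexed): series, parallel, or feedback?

1. cascade D1, D2, D3
2. cascade D4, D5
3. reduce the parallel group (D4*D5), D6
4. close the feedback loop around (D1*D2*D3), ((D4*D5)+D6)
So the answer for step 3 is parallel.

Hence the answer: parallel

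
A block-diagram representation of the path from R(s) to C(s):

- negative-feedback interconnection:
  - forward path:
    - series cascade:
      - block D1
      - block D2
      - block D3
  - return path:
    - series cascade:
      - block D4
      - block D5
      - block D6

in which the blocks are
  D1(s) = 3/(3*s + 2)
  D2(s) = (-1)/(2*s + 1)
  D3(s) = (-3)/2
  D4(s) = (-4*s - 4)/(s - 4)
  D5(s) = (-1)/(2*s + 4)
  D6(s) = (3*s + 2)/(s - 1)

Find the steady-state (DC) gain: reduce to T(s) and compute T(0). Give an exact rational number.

Step 1 - combine D1, D2, D3 in series, giving 9/(12*s^2 + 14*s + 4)
Step 2 - combine D4, D5, D6 in series, giving (6*s^2 + 10*s + 4)/(s^3 - 3*s^2 - 6*s + 8)
Step 3 - close the feedback loop around (D1*D2*D3), (D4*D5*D6), giving (9*s^3 - 27*s^2 - 54*s + 72)/(12*s^5 - 22*s^4 - 110*s^3 + 54*s^2 + 178*s + 68)
DC gain: substitute s = 0 into T(s) from step 3: T(0) = 72/68 = 18/17.

Therefore the answer is 18/17.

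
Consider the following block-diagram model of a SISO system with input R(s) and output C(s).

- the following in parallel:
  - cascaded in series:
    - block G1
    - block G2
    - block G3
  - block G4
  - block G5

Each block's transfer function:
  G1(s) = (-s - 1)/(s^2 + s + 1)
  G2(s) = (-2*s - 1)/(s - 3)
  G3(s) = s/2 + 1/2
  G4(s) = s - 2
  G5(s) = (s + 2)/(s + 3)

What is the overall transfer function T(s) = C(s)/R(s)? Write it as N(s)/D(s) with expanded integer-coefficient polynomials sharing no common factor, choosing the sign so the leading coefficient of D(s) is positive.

Step 1 - combine G1, G2, G3 in series gives (2*s^3 + 5*s^2 + 4*s + 1)/(2*s^3 - 4*s^2 - 4*s - 6)
Step 2 - parallel reduction of (G1*G2*G3), G4, G5: this yields T(s), and no further normalization is needed

Final answer: (2*s^5 + 2*s^4 - 9*s^3 + 21*s^2 + 17*s + 27)/(2*s^4 + 2*s^3 - 16*s^2 - 18*s - 18)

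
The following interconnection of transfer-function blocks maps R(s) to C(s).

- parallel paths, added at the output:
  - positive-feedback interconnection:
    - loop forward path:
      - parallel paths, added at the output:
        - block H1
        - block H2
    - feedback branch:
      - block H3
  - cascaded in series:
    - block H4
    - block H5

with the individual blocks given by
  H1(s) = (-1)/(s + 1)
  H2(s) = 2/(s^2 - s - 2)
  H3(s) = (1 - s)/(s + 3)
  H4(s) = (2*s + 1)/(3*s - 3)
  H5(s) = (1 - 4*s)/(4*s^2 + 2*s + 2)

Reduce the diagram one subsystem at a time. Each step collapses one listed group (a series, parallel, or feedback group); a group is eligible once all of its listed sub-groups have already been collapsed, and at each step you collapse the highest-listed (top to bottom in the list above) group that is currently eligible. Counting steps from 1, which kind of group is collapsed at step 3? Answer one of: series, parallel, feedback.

1. combine H1, H2 in parallel
2. apply the feedback formula to (H1+H2), H3
3. reduce the series chain H4, H5
4. parallel reduction of [(H1+H2)/(1-(H1+H2)*H3)], (H4*H5)
Step 3: series.

Therefore the answer is series.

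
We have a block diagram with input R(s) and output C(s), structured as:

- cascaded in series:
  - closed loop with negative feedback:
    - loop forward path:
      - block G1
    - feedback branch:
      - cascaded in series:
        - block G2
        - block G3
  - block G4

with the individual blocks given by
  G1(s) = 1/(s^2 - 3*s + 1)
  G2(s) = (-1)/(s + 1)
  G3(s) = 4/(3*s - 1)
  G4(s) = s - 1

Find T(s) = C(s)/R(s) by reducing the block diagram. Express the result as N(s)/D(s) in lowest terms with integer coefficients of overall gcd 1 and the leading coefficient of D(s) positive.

Step 1 - combine G2, G3 in series = (-4)/(3*s^2 + 2*s - 1)
Step 2 - collapse the loop (G1 forward, (G2*G3) return) = (3*s^2 + 2*s - 1)/(3*s^4 - 7*s^3 - 4*s^2 + 5*s - 5)
Step 3 - combine [G1/(1+G1*(G2*G3))], G4 in series, which is the overall transfer function T(s) = C(s)/R(s) in lowest terms

Answer: (3*s^3 - s^2 - 3*s + 1)/(3*s^4 - 7*s^3 - 4*s^2 + 5*s - 5)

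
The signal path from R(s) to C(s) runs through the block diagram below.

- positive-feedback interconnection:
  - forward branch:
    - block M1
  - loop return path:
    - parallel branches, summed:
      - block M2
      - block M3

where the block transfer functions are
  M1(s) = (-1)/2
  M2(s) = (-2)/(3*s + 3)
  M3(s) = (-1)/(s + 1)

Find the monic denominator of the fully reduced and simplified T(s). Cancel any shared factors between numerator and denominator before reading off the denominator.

[1] parallel reduction of M2, M3: (-5)/(3*s + 3)
[2] apply the feedback formula to M1, (M2+M3): (-3*s - 3)/(6*s + 1)
T(s) is the step-2 result (common factors already cancelled). Leading coefficient of the denominator: 6. Divide through by 6 for the monic polynomial.

Therefore the answer is s + 1/6.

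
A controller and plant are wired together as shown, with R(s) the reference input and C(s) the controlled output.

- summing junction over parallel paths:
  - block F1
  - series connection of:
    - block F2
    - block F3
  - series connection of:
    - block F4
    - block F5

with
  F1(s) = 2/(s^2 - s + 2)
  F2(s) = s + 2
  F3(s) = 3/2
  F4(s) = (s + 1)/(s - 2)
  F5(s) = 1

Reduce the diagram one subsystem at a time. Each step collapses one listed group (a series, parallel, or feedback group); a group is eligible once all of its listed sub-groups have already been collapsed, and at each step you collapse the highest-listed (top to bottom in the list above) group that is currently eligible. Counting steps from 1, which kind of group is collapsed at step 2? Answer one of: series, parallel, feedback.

1. multiply F2, F3 (series)
2. multiply F4, F5 (series)
3. combine F1, (F2*F3), (F4*F5) in parallel
The group at step 2 is a series group.

Hence the answer: series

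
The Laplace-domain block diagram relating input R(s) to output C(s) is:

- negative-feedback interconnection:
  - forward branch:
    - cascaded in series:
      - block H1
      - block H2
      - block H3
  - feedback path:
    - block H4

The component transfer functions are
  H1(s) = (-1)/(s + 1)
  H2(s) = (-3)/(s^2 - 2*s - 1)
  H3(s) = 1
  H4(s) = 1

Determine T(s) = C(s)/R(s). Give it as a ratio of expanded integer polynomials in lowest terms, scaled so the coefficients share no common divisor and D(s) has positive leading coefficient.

Answer: 3/(s^3 - s^2 - 3*s + 2)

Working:
Step 1: reduce the series chain H1, H2, H3; result 3/(s^3 - s^2 - 3*s - 1)
Step 2: apply the feedback formula to (H1*H2*H3), H4, giving the overall T(s)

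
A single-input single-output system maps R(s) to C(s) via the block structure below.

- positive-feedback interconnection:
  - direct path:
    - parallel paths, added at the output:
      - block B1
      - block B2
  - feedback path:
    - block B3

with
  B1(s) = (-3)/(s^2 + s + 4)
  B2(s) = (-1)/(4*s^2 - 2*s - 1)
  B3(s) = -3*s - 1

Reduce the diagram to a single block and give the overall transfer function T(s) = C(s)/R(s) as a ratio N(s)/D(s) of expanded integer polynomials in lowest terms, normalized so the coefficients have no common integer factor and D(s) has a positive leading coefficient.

Step 1: add B1, B2 (parallel) = (-13*s^2 + 5*s - 1)/(4*s^4 + 2*s^3 + 13*s^2 - 9*s - 4)
Step 2: apply the feedback formula to (B1+B2), B3, which is the overall transfer function T(s) = C(s)/R(s) in lowest terms

Hence the answer: (-13*s^2 + 5*s - 1)/(4*s^4 - 37*s^3 + 15*s^2 - 7*s - 5)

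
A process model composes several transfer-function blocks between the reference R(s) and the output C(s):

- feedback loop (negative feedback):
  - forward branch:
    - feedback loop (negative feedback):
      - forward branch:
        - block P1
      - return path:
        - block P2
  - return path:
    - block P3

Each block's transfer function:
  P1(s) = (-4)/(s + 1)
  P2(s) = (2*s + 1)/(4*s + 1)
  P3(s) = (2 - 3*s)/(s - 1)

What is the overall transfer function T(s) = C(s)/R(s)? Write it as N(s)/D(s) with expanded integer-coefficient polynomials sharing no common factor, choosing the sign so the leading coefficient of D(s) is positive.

Step 1. collapse the loop (P1 forward, P2 return), giving (-16*s - 4)/(4*s^2 - 3*s - 3)
Step 2. feedback reduction of [P1/(1+P1*P2)], P3 - this is the overall T(s), already in the required normalized form

Final answer: (-16*s^2 + 12*s + 4)/(4*s^3 + 41*s^2 - 20*s - 5)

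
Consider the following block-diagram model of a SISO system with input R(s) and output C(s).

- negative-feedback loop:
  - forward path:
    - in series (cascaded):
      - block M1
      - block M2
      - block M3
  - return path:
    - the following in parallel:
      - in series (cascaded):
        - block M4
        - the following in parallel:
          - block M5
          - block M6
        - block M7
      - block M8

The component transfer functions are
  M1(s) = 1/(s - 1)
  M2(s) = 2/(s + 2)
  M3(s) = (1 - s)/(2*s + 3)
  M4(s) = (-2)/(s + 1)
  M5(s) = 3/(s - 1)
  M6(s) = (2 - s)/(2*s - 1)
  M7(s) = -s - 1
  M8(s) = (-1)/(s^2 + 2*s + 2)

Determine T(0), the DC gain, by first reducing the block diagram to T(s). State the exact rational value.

1. combine M1, M2, M3 in series, giving (-2)/(2*s^2 + 7*s + 6)
2. add M5, M6 (parallel), giving (-s^2 + 9*s - 5)/(2*s^2 - 3*s + 1)
3. reduce the series chain M4, (M5+M6), M7, giving (-2*s^2 + 18*s - 10)/(2*s^2 - 3*s + 1)
4. add (M4*(M5+M6)*M7), M8 (parallel), giving (-2*s^4 + 14*s^3 + 20*s^2 + 19*s - 21)/(2*s^4 + s^3 - s^2 - 4*s + 2)
5. close the feedback loop around (M1*M2*M3), ((M4*(M5+M6)*M7)+M8), giving (-4*s^4 - 2*s^3 + 2*s^2 + 8*s - 4)/(4*s^6 + 16*s^5 + 21*s^4 - 37*s^3 - 70*s^2 - 48*s + 54)
Step 5 gives the overall T(s). Then T(0) = -4/54 = -2/27.

Hence the answer: -2/27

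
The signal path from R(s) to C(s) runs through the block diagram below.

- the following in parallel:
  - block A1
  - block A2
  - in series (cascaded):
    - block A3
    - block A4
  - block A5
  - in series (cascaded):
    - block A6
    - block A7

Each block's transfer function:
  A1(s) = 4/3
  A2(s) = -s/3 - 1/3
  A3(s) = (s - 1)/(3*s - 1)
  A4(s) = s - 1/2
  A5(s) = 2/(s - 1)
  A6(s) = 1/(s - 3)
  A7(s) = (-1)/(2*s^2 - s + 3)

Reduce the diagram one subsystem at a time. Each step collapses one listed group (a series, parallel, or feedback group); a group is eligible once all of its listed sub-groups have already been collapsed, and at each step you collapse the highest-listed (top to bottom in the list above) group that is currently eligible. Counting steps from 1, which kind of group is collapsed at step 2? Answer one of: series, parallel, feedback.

Step 1. combine A3, A4 in series
Step 2. series reduction of A6, A7
Step 3. reduce the parallel group A1, A2, (A3*A4), A5, (A6*A7)
The group at step 2 is a series group.

Hence the answer: series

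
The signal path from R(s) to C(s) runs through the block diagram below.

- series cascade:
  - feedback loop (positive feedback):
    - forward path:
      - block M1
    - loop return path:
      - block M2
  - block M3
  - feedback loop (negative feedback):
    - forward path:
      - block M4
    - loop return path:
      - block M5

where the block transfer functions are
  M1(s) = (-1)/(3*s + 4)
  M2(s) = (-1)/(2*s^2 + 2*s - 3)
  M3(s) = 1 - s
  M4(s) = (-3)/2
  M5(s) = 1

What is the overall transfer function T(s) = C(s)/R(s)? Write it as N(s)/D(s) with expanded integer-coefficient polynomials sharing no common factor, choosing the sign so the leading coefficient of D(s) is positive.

[1] collapse the loop (M1 forward, M2 return) = (-2*s^2 - 2*s + 3)/(6*s^3 + 14*s^2 - s - 13)
[2] reduce the feedback loop with forward M4 and return M5 = 3
[3] combine [M1/(1-M1*M2)], M3, [M4/(1+M4*M5)] in series; the result is T(s) itself (integer coefficients, no common factor, positive leading denominator coefficient)

Answer: (6*s^3 - 15*s + 9)/(6*s^3 + 14*s^2 - s - 13)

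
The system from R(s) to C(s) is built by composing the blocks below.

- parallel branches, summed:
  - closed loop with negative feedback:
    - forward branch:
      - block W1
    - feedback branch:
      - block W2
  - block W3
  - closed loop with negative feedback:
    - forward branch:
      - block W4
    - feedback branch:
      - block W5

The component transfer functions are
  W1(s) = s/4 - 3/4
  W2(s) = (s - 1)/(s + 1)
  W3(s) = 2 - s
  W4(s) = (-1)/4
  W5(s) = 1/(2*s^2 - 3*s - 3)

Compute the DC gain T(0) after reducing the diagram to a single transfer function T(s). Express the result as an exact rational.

[1] collapse the loop (W1 forward, W2 return) -> (s^2 - 2*s - 3)/(s^2 + 7)
[2] close the feedback loop around W4, W5 -> (-2*s^2 + 3*s + 3)/(8*s^2 - 12*s - 13)
[3] parallel reduction of [W1/(1+W1*W2)], W3, [W4/(1+W4*W5)] -> (-8*s^5 + 34*s^4 - 92*s^3 + 146*s^2 + 6*s - 122)/(8*s^4 - 12*s^3 + 43*s^2 - 84*s - 91)
Evaluating the step-3 result (the overall T(s)) at s = 0 gives T(0) = -122/(-91) = 122/91.

Hence the answer: 122/91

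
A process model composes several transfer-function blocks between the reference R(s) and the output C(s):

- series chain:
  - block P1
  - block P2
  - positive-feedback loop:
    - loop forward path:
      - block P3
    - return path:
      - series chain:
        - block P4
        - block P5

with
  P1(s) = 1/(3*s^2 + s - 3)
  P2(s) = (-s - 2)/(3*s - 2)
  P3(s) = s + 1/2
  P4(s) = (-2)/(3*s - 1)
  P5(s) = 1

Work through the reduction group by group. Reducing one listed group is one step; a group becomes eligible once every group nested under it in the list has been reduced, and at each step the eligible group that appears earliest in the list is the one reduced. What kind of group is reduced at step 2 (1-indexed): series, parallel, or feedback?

Step 1: cascade P4, P5
Step 2: feedback reduction of P3, (P4*P5)
Step 3: series reduction of P1, P2, [P3/(1-P3*(P4*P5))]
Step 2: feedback.

Hence the answer: feedback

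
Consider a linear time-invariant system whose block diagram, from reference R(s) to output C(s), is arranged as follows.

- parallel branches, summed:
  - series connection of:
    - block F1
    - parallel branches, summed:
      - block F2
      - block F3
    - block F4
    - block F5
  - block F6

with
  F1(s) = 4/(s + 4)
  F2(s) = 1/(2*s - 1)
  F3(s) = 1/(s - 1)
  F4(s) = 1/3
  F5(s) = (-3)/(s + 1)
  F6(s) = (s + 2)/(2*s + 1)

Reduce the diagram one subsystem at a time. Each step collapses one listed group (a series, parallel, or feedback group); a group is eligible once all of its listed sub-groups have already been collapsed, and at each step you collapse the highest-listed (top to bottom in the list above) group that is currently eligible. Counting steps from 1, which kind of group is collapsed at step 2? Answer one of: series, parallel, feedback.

Reducing step by step:

Step 1: parallel reduction of F2, F3
Step 2: series reduction of F1, (F2+F3), F4, F5
Step 3: parallel reduction of (F1*(F2+F3)*F4*F5), F6
At step 2 the group reduced is series.

Answer: series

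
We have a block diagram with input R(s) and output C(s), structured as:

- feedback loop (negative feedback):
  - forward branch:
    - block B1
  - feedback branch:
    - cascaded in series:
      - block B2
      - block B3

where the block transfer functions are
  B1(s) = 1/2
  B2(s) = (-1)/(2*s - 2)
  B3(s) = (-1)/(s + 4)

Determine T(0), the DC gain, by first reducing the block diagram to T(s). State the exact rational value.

Answer: 8/15

Working:
Step 1. series reduction of B2, B3 gives 1/(2*s^2 + 6*s - 8)
Step 2. close the feedback loop around B1, (B2*B3) gives (2*s^2 + 6*s - 8)/(4*s^2 + 12*s - 15)
The step-2 result is T(s). Setting s = 0: T(0) = -8/(-15) = 8/15.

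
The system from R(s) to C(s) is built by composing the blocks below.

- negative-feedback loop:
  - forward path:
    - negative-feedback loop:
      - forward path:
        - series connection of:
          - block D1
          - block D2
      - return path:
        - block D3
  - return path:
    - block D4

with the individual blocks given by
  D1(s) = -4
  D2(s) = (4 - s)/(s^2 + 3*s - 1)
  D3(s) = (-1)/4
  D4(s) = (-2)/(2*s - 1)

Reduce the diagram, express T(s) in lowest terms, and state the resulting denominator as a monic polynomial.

The answer is s^3 + 3*s^2/2 - 2*s + 29/2.

Reasoning:
Step 1. multiply D1, D2 (series), giving (4*s - 16)/(s^2 + 3*s - 1)
Step 2. collapse the loop ((D1*D2) forward, D3 return), giving (4*s - 16)/(s^2 + 2*s + 3)
Step 3. feedback reduction of [(D1*D2)/(1+(D1*D2)*D3)], D4, giving (8*s^2 - 36*s + 16)/(2*s^3 + 3*s^2 - 4*s + 29)
The result of step 3 is T(s) in lowest terms. Its denominator has leading coefficient 2; dividing the denominator through by 2 makes it monic.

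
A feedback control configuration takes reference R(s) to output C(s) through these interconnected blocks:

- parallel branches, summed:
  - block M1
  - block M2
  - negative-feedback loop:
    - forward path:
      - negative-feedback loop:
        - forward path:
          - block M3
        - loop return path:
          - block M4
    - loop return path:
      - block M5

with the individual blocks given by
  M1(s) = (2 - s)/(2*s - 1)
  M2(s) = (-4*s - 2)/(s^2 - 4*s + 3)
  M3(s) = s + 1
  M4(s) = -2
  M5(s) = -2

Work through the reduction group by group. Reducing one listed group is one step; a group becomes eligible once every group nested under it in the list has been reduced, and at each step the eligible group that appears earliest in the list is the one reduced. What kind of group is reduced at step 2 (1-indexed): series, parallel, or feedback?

Reducing step by step:

Step 1. apply the feedback formula to M3, M4
Step 2. feedback reduction of [M3/(1+M3*M4)], M5
Step 3. combine M1, M2, [[M3/(1+M3*M4)]/(1+[M3/(1+M3*M4)]*M5)] in parallel
At step 2 the group reduced is feedback.

Answer: feedback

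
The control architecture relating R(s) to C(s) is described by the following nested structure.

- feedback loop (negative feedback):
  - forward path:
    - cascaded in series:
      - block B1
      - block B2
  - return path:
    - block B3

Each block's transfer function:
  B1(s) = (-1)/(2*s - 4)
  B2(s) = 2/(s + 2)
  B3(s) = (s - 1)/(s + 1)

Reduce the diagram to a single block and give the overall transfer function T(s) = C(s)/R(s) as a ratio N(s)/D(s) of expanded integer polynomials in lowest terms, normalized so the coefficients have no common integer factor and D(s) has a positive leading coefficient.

Step 1: series reduction of B1, B2: (-1)/(s^2 - 4)
Step 2: feedback reduction of (B1*B2), B3, giving the overall T(s)

Therefore the answer is (-s - 1)/(s^3 + s^2 - 5*s - 3).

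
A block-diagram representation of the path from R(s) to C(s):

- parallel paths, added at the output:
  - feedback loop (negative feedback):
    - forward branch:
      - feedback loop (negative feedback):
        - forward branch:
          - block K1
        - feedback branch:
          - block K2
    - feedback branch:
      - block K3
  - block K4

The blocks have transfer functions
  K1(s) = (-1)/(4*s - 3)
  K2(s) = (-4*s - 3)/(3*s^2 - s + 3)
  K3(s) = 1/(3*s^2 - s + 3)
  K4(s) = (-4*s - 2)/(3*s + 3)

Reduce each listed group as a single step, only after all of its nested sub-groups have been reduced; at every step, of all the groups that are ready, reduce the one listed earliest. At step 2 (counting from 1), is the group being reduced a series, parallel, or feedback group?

Step 1. apply the feedback formula to K1, K2
Step 2. close the feedback loop around [K1/(1+K1*K2)], K3
Step 3. sum the parallel branches [[K1/(1+K1*K2)]/(1+[K1/(1+K1*K2)]*K3)], K4
Step 2 collapses a feedback group.

Therefore the answer is feedback.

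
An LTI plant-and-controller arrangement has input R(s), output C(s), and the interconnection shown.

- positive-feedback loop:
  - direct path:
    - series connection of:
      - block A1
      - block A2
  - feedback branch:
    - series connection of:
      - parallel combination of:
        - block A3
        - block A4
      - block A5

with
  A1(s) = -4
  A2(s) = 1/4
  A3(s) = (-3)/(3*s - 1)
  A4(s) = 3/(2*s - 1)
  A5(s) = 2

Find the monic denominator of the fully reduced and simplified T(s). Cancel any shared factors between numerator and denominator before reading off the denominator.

Step 1 - series reduction of A1, A2: -1
Step 2 - combine A3, A4 in parallel: (3*s)/(6*s^2 - 5*s + 1)
Step 3 - multiply (A3+A4), A5 (series): (6*s)/(6*s^2 - 5*s + 1)
Step 4 - apply the feedback formula to (A1*A2), ((A3+A4)*A5): (-6*s^2 + 5*s - 1)/(6*s^2 + s + 1)
T(s) is the step-4 result (common factors already cancelled). Leading coefficient of the denominator: 6. Divide through by 6 for the monic polynomial.

Hence the answer: s^2 + s/6 + 1/6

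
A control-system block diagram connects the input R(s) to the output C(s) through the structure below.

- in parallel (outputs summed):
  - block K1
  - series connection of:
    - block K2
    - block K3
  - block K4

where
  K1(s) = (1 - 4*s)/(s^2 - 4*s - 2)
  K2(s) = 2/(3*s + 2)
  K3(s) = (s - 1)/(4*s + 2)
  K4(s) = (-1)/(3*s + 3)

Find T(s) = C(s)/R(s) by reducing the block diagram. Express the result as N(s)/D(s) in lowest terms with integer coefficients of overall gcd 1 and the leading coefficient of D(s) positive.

(1) cascade K2, K3: (s - 1)/(6*s^2 + 7*s + 2)
(2) parallel reduction of K1, (K2*K3), K4: this yields T(s), and no further normalization is needed

Final answer: (-75*s^4 - 133*s^3 - 40*s^2 + 37*s + 16)/(18*s^5 - 33*s^4 - 165*s^3 - 180*s^2 - 78*s - 12)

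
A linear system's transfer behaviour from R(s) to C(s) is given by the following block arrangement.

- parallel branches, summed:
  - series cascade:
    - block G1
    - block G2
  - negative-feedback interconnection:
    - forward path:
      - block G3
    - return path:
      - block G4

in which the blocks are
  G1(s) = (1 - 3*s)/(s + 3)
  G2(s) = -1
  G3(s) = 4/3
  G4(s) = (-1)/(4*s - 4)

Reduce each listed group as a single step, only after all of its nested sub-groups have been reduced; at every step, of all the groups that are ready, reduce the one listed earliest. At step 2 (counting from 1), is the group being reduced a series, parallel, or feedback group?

(1) multiply G1, G2 (series)
(2) feedback reduction of G3, G4
(3) reduce the parallel group (G1*G2), [G3/(1+G3*G4)]
Step 2: feedback.

Answer: feedback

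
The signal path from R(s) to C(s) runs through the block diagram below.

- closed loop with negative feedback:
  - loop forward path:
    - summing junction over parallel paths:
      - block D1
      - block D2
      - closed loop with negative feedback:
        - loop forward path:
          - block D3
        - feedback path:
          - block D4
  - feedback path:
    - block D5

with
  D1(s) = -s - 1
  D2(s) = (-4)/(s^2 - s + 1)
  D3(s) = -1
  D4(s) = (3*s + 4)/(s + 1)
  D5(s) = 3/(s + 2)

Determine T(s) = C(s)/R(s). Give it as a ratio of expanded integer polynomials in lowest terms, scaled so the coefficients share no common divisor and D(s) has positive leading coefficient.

1. feedback reduction of D3, D4 -> (s + 1)/(2*s + 3)
2. add D1, D2, [D3/(1+D3*D4)] (parallel) -> (-2*s^4 - 2*s^3 - 10*s - 14)/(2*s^3 + s^2 - s + 3)
3. collapse the loop ((D1+D2+[D3/(1+D3*D4)]) forward, D5 return); the result is T(s) itself (integer coefficients, no common factor, positive leading denominator coefficient)

Hence the answer: (2*s^5 + 6*s^4 + 4*s^3 + 10*s^2 + 34*s + 28)/(4*s^4 + s^3 - s^2 + 29*s + 36)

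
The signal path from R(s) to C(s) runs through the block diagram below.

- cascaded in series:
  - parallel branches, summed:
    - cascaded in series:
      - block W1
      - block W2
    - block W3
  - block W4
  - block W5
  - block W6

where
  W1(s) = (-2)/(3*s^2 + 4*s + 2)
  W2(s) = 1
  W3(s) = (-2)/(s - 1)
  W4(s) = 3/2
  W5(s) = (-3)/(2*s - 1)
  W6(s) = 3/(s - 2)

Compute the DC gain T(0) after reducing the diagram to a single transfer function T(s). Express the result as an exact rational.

Answer: -27/4

Working:
Step 1: series reduction of W1, W2; result (-2)/(3*s^2 + 4*s + 2)
Step 2: add (W1*W2), W3 (parallel); result (-6*s^2 - 10*s - 2)/(3*s^3 + s^2 - 2*s - 2)
Step 3: series reduction of ((W1*W2)+W3), W4, W5, W6; result (81*s^2 + 135*s + 27)/(6*s^5 - 13*s^4 - 3*s^3 + 8*s^2 + 6*s - 4)
DC gain: substitute s = 0 into T(s) from step 3: T(0) = 27/(-4) = -27/4.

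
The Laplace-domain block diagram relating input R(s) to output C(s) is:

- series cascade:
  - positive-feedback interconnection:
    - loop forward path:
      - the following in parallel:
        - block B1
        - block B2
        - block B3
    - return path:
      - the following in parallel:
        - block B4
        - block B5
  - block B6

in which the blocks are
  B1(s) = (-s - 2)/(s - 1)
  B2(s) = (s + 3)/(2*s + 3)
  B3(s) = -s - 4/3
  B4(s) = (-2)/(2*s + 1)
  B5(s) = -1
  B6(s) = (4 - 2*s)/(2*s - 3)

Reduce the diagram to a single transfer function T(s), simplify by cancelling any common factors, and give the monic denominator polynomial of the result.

The answer is s^5 + 4*s^4/3 - s^3/12 - 39*s/8 - 27/4.

Reasoning:
1. sum the parallel branches B1, B2, B3; result (-6*s^3 - 14*s^2 - 10*s - 15)/(6*s^2 + 3*s - 9)
2. sum the parallel branches B4, B5; result (-2*s - 3)/(2*s + 1)
3. close the feedback loop around (B1+B2+B3), (B4+B5); result (12*s^4 + 34*s^3 + 34*s^2 + 40*s + 15)/(12*s^4 + 34*s^3 + 50*s^2 + 75*s + 54)
4. series reduction of [(B1+B2+B3)/(1-(B1+B2+B3)*(B4+B5))], B6; result (-24*s^5 - 20*s^4 + 68*s^3 + 56*s^2 + 130*s + 60)/(24*s^5 + 32*s^4 - 2*s^3 - 117*s - 162)
T(s) is the step-4 result (common factors already cancelled). Leading coefficient of the denominator: 24. Divide through by 24 for the monic polynomial.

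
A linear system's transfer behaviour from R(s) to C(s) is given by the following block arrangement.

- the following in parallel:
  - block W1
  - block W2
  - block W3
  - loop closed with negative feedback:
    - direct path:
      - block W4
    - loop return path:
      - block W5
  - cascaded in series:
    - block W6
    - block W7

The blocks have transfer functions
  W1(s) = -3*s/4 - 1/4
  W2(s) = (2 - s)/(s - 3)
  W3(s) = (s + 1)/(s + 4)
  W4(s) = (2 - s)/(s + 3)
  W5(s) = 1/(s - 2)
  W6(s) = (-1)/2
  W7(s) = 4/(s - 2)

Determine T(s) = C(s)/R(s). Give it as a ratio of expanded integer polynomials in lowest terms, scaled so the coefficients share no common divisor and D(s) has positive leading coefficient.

Step 1 - apply the feedback formula to W4, W5, giving (2 - s)/(s + 2)
Step 2 - series reduction of W6, W7, giving (-2)/(s - 2)
Step 3 - reduce the parallel group W1, W2, W3, [W4/(1+W4*W5)], (W6*W7), which is the overall transfer function T(s) = C(s)/R(s) in lowest terms

Answer: (-3*s^5 - 8*s^4 + 35*s^3 + 72*s^2 - 204*s + 256)/(4*s^4 + 4*s^3 - 64*s^2 - 16*s + 192)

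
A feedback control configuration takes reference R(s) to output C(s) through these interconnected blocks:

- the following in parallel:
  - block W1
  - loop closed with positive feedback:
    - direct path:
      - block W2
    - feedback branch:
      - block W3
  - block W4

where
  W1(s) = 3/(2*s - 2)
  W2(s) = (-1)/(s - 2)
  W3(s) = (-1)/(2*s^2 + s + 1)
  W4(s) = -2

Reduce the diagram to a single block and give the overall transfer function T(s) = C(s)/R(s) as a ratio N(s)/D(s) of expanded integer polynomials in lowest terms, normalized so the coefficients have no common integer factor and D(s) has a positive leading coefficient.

The answer is (-8*s^4 + 22*s^3 - 15*s^2 + 5*s - 19)/(4*s^4 - 10*s^3 + 4*s^2 - 4*s + 6).

Reasoning:
[1] feedback reduction of W2, W3, giving (-2*s^2 - s - 1)/(2*s^3 - 3*s^2 - s - 3)
[2] combine W1, [W2/(1-W2*W3)], W4 in parallel, giving the overall T(s)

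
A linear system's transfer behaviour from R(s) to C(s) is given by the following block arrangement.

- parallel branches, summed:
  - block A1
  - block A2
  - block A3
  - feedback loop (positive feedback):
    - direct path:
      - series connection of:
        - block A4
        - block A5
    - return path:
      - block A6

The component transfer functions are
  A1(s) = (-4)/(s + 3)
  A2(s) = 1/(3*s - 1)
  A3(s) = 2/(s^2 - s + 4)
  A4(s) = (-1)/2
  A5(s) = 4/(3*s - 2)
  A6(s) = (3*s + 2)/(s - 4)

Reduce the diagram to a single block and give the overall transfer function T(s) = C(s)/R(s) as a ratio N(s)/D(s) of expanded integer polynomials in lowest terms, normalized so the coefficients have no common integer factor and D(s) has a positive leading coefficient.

1. cascade A4, A5 = (-2)/(3*s - 2)
2. close the feedback loop around (A4*A5), A6 = (8 - 2*s)/(3*s^2 - 8*s + 12)
3. reduce the parallel group A1, A2, A3, [(A4*A5)/(1-(A4*A5)*A6)]: this yields T(s), and no further normalization is needed

Therefore the answer is (-39*s^5 + 174*s^4 - 391*s^3 + 572*s^2 - 292*s + 168)/(9*s^6 - 9*s^5 - s^4 + 157*s^3 - 304*s^2 + 516*s - 144).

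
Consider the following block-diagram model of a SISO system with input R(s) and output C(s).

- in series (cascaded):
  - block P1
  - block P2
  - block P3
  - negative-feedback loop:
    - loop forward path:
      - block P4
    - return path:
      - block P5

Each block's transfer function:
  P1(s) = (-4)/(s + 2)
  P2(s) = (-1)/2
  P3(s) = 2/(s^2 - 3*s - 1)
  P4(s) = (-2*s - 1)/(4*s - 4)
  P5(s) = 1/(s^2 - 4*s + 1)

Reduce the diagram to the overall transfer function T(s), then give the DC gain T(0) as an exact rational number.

Step 1. feedback reduction of P4, P5: (-2*s^3 + 7*s^2 + 2*s - 1)/(4*s^3 - 20*s^2 + 18*s - 5)
Step 2. multiply P1, P2, P3, [P4/(1+P4*P5)] (series): (-8*s^3 + 28*s^2 + 8*s - 4)/(4*s^6 - 24*s^5 + 10*s^4 + 109*s^3 - 81*s^2 - s + 10)
Evaluating the step-2 result (the overall T(s)) at s = 0 gives T(0) = -4/10 = -2/5.

Final answer: -2/5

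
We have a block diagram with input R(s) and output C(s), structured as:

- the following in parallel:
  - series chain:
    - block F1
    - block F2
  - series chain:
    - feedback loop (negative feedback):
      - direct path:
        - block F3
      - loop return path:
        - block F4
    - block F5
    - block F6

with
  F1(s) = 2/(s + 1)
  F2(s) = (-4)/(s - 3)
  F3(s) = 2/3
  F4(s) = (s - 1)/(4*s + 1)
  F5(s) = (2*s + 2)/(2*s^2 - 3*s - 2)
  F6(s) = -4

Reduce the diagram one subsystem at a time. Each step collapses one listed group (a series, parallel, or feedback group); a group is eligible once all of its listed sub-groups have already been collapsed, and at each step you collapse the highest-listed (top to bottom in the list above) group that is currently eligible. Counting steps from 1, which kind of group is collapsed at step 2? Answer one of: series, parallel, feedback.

Reducing step by step:

1. cascade F1, F2
2. feedback reduction of F3, F4
3. combine [F3/(1+F3*F4)], F5, F6 in series
4. combine (F1*F2), ([F3/(1+F3*F4)]*F5*F6) in parallel
The group at step 2 is a feedback group.

Answer: feedback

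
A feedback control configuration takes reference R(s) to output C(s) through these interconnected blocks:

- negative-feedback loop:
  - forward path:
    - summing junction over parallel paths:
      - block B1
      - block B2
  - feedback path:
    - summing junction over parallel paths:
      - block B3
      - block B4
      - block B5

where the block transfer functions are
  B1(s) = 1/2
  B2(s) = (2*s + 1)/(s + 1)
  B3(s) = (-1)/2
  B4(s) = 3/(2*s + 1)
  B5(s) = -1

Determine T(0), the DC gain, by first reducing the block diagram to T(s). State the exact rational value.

The answer is 6/13.

Reasoning:
1. sum the parallel branches B1, B2 gives (5*s + 3)/(2*s + 2)
2. sum the parallel branches B3, B4, B5 gives (3 - 6*s)/(4*s + 2)
3. collapse the loop ((B1+B2) forward, (B3+B4+B5) return) gives (-20*s^2 - 22*s - 6)/(22*s^2 - 9*s - 13)
Evaluating the step-3 result (the overall T(s)) at s = 0 gives T(0) = -6/(-13) = 6/13.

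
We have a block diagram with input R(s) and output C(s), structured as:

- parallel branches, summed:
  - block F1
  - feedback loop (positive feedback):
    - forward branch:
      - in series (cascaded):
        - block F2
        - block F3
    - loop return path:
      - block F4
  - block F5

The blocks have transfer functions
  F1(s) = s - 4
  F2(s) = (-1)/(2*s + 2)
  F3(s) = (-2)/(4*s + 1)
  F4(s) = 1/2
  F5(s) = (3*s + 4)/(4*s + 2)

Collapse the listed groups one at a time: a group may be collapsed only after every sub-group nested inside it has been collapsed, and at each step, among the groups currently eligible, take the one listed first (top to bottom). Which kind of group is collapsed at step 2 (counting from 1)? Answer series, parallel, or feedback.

The answer is feedback.

Reasoning:
[1] combine F2, F3 in series
[2] collapse the loop ((F2*F3) forward, F4 return)
[3] sum the parallel branches F1, [(F2*F3)/(1-(F2*F3)*F4)], F5
Step 2 collapses a feedback group.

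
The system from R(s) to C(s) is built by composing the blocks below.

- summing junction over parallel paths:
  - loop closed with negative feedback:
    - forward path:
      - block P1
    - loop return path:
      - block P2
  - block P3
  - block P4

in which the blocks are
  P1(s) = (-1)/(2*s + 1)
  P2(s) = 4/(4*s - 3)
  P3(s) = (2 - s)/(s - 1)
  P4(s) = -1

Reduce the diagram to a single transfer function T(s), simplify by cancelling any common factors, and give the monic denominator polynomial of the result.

1. collapse the loop (P1 forward, P2 return); result (3 - 4*s)/(8*s^2 - 2*s - 7)
2. reduce the parallel group [P1/(1+P1*P2)], P3, P4; result (-16*s^3 + 24*s^2 + 15*s - 24)/(8*s^3 - 10*s^2 - 5*s + 7)
The result of step 2 is T(s) in lowest terms. Its denominator has leading coefficient 8; dividing the denominator through by 8 makes it monic.

Therefore the answer is s^3 - 5*s^2/4 - 5*s/8 + 7/8.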